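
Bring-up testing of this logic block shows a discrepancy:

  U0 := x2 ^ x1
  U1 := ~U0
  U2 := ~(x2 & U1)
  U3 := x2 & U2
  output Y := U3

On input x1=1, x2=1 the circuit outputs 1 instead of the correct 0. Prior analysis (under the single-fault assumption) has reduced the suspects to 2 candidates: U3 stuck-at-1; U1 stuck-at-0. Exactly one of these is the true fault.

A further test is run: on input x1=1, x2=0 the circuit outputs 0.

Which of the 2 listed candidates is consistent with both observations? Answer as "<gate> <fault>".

Evaluate each candidate on input x1=1, x2=0:
  U3 stuck-at-1: U0=1, U1=0, U2=1, U3=1 [stuck-at-1] → 1 — eliminated
  U1 stuck-at-0: U0=1, U1=0 [stuck-at-0], U2=1, U3=0 → 0 — matches
Only U1 stuck-at-0 reproduces the observed 0.

U1 stuck-at-0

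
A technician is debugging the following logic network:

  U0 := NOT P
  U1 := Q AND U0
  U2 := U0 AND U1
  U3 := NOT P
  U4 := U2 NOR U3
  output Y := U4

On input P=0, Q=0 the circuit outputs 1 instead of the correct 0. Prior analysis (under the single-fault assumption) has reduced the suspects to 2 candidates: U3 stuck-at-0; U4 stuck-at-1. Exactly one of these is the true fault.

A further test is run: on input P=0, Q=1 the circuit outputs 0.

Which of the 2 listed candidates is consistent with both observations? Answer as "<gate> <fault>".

Evaluate each candidate on input P=0, Q=1:
  U3 stuck-at-0: U0=1, U1=1, U2=1, U3=0 [stuck-at-0], U4=0 → 0 — matches
  U4 stuck-at-1: U0=1, U1=1, U2=1, U3=1, U4=1 [stuck-at-1] → 1 — eliminated
Only U3 stuck-at-0 reproduces the observed 0.

U3 stuck-at-0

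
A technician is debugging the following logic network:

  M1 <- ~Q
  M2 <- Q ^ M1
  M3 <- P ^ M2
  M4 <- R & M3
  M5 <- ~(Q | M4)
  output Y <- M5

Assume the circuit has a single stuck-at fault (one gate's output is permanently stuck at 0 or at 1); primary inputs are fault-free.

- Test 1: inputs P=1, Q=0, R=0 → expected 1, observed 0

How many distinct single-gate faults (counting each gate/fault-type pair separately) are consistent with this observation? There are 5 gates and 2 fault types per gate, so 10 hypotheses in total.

Fault-free: M1=1, M2=1, M3=0, M4=0, M5=1 → 1. Observed 0.
  M1 stuck-at-0: output 1 ✗
  M1 stuck-at-1: output 1 ✗
  M2 stuck-at-0: output 1 ✗
  M2 stuck-at-1: output 1 ✗
  M3 stuck-at-0: output 1 ✗
  M3 stuck-at-1: output 1 ✗
  M4 stuck-at-0: output 1 ✗
  M4 stuck-at-1: output 0 ✓
  M5 stuck-at-0: output 0 ✓
  M5 stuck-at-1: output 1 ✗
Consistent faults: {M4 stuck-at-1, M5 stuck-at-0} — 2 in all.

2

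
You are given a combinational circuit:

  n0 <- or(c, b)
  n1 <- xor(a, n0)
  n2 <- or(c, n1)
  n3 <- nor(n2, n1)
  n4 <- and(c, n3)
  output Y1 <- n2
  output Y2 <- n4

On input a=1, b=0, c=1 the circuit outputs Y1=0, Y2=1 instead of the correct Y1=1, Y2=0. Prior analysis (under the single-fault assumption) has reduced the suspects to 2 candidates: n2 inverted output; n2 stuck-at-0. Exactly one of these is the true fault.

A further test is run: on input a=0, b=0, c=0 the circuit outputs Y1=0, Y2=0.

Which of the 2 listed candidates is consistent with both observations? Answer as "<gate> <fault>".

Evaluate each candidate on input a=0, b=0, c=0:
  n2 inverted output: n0=0, n1=0, n2=1 [inverted output], n3=0, n4=0 → Y1=1, Y2=0 — eliminated
  n2 stuck-at-0: n0=0, n1=0, n2=0 [stuck-at-0], n3=1, n4=0 → Y1=0, Y2=0 — matches
Only n2 stuck-at-0 reproduces the observed Y1=0, Y2=0.

n2 stuck-at-0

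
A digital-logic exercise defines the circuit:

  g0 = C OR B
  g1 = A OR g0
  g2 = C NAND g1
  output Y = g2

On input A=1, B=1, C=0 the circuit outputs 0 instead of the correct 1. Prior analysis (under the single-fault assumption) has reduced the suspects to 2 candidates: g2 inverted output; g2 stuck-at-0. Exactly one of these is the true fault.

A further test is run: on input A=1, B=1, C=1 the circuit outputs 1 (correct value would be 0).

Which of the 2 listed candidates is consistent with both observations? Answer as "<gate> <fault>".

Evaluate each candidate on input A=1, B=1, C=1:
  g2 inverted output: g0=1, g1=1, g2=1 [inverted output] → 1 — matches
  g2 stuck-at-0: g0=1, g1=1, g2=0 [stuck-at-0] → 0 — eliminated
Only g2 inverted output reproduces the observed 1.

g2 inverted output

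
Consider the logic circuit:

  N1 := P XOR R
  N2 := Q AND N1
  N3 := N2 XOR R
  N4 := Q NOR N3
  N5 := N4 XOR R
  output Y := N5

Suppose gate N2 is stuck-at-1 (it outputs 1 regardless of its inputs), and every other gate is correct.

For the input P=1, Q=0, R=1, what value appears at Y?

0

Propagate with N2 forced: N1=0, N2=1 [stuck-at-1], N3=0, N4=1, N5=0.
So Y = 0. (Without the fault it would be 1.)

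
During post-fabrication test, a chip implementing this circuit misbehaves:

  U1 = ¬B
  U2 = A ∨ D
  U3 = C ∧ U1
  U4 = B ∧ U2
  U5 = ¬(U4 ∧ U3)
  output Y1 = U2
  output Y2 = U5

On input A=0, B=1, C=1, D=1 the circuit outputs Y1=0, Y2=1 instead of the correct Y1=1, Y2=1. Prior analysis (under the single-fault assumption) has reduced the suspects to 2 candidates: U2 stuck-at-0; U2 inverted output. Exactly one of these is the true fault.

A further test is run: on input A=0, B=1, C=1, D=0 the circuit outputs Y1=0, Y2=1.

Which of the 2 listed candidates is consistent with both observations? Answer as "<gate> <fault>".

U2 stuck-at-0

Evaluate each candidate on input A=0, B=1, C=1, D=0:
  U2 stuck-at-0: U1=0, U2=0 [stuck-at-0], U3=0, U4=0, U5=1 → Y1=0, Y2=1 — matches
  U2 inverted output: U1=0, U2=1 [inverted output], U3=0, U4=1, U5=1 → Y1=1, Y2=1 — eliminated
Only U2 stuck-at-0 reproduces the observed Y1=0, Y2=1.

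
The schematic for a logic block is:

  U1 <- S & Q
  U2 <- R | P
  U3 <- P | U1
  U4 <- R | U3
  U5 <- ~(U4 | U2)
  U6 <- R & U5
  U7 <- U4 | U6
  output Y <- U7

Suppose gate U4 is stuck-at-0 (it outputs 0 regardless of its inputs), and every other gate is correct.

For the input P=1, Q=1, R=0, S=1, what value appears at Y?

Propagate with U4 forced: U1=1, U2=1, U3=1, U4=0 [stuck-at-0], U5=0, U6=0, U7=0.
So Y = 0. (Without the fault it would be 1.)

0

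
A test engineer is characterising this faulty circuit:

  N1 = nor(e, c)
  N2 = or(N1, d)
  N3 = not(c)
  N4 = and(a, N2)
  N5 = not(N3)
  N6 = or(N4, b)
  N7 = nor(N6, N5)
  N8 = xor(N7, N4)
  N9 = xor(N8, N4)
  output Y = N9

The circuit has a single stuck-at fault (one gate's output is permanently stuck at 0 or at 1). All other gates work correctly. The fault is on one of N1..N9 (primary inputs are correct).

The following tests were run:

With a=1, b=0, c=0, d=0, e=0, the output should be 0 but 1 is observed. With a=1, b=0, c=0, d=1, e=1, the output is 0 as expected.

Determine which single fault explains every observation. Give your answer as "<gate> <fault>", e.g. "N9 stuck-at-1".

N1 stuck-at-0

Fault-free values for test 1 (a=1, b=0, c=0, d=0, e=0): N1=1, N2=1, N3=1, N4=1, N5=0, N6=1, N7=0, N8=1, N9=0, giving Y=0. Observed 1.
Test 1: faults giving observed 1 are {N1 stuck-at-0, N2 stuck-at-0, N4 stuck-at-0, N6 stuck-at-0, N7 stuck-at-1, N8 stuck-at-0, N9 stuck-at-1}.
Test 2 (a=1, b=0, c=0, d=1, e=1): fault-free N1=0, N2=1, N3=1, N4=1, N5=0, N6=1, N7=0, N8=1, N9=0 → 0; observed 0. Eliminates N2 stuck-at-0, N4 stuck-at-0, N6 stuck-at-0, N7 stuck-at-1, N8 stuck-at-0, N9 stuck-at-1.
Only N1 stuck-at-0 is consistent with every test.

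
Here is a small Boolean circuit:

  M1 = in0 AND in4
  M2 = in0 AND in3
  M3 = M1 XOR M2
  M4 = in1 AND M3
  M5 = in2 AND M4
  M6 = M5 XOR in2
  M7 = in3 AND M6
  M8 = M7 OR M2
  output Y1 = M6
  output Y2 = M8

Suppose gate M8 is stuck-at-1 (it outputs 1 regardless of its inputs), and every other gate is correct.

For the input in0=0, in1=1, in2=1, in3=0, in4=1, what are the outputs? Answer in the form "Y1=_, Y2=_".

Y1=1, Y2=1

Propagate with M8 forced: M1=0, M2=0, M3=0, M4=0, M5=0, M6=1, M7=0, M8=1 [stuck-at-1].
So the outputs are Y1=1, Y2=1. (Without the fault they would be Y1=1, Y2=0.)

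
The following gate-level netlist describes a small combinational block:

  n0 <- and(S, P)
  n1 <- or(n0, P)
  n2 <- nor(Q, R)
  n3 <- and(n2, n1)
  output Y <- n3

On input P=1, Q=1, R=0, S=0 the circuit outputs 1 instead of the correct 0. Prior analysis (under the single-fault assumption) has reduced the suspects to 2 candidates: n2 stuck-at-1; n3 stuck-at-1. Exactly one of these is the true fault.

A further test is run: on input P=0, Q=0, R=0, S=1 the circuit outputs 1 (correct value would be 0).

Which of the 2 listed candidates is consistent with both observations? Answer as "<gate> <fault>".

n3 stuck-at-1

Evaluate each candidate on input P=0, Q=0, R=0, S=1:
  n2 stuck-at-1: n0=0, n1=0, n2=1 [stuck-at-1], n3=0 → 0 — eliminated
  n3 stuck-at-1: n0=0, n1=0, n2=1, n3=1 [stuck-at-1] → 1 — matches
Only n3 stuck-at-1 reproduces the observed 1.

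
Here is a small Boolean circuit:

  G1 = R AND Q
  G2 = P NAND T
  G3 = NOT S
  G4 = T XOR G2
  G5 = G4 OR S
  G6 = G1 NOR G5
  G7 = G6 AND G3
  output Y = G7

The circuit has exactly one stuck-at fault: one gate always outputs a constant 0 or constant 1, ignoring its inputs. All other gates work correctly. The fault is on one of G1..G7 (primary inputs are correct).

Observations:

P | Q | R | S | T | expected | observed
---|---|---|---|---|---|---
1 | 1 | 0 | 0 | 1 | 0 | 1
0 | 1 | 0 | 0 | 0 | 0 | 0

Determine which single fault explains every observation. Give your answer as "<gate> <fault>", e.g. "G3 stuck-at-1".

G2 stuck-at-1

Fault-free values for test 1 (P=1, Q=1, R=0, S=0, T=1): G1=0, G2=0, G3=1, G4=1, G5=1, G6=0, G7=0, giving Y=0. Observed 1.
Test 1: faults giving observed 1 are {G2 stuck-at-1, G4 stuck-at-0, G5 stuck-at-0, G6 stuck-at-1, G7 stuck-at-1}.
Test 2 (P=0, Q=1, R=0, S=0, T=0): fault-free G1=0, G2=1, G3=1, G4=1, G5=1, G6=0, G7=0 → 0; observed 0. Eliminates G4 stuck-at-0, G5 stuck-at-0, G6 stuck-at-1, G7 stuck-at-1.
Only G2 stuck-at-1 is consistent with every test.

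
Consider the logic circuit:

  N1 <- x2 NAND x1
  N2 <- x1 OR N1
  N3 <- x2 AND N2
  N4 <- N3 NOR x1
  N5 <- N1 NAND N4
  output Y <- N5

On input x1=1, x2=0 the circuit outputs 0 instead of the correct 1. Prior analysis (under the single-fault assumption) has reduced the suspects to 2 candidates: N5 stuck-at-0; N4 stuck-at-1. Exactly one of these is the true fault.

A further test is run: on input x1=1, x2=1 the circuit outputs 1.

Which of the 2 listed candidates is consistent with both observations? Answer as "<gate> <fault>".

Evaluate each candidate on input x1=1, x2=1:
  N5 stuck-at-0: N1=0, N2=1, N3=1, N4=0, N5=0 [stuck-at-0] → 0 — eliminated
  N4 stuck-at-1: N1=0, N2=1, N3=1, N4=1 [stuck-at-1], N5=1 → 1 — matches
Only N4 stuck-at-1 reproduces the observed 1.

N4 stuck-at-1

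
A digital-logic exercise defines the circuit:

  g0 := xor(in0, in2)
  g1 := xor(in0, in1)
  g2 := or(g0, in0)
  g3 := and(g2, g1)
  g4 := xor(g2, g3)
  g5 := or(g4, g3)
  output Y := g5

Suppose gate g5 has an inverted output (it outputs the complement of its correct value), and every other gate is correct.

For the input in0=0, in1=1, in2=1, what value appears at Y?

0

Propagate with g5 forced: g0=1, g1=1, g2=1, g3=1, g4=0, g5=0 [inverted output].
So Y = 0. (Without the fault it would be 1.)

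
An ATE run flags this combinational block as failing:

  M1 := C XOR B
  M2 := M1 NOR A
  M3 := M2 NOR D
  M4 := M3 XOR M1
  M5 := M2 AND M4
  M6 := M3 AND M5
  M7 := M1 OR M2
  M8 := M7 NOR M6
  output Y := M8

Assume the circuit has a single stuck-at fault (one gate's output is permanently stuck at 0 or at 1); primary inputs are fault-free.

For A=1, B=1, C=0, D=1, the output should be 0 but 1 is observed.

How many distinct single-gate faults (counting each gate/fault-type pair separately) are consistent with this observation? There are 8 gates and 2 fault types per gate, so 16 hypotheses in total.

3

Fault-free: M1=1, M2=0, M3=0, M4=1, M5=0, M6=0, M7=1, M8=0 → 0. Observed 1.
  M1: stuck-at-0 ✓; others ✗
  M2: none of the 2 fault types match ✗
  M3: none of the 2 fault types match ✗
  M4: none of the 2 fault types match ✗
  M5: none of the 2 fault types match ✗
  M6: none of the 2 fault types match ✗
  M7: stuck-at-0 ✓; others ✗
  M8: stuck-at-1 ✓; others ✗
Consistent faults: {M1 stuck-at-0, M7 stuck-at-0, M8 stuck-at-1} — 3 in all.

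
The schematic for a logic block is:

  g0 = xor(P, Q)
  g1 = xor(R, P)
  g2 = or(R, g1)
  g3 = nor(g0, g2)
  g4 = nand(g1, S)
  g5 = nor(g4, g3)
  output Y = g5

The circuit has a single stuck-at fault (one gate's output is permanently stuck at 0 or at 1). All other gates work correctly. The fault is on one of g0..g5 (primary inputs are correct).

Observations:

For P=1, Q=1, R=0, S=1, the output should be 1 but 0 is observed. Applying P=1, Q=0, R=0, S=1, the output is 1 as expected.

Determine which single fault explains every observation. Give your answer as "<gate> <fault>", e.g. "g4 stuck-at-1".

g2 stuck-at-0

Fault-free values for test 1 (P=1, Q=1, R=0, S=1): g0=0, g1=1, g2=1, g3=0, g4=0, g5=1, giving Y=1. Observed 0.
Test 1: faults giving observed 0 are {g1 stuck-at-0, g2 stuck-at-0, g3 stuck-at-1, g4 stuck-at-1, g5 stuck-at-0}.
Test 2 (P=1, Q=0, R=0, S=1): fault-free g0=1, g1=1, g2=1, g3=0, g4=0, g5=1 → 1; observed 1. Eliminates g1 stuck-at-0, g3 stuck-at-1, g4 stuck-at-1, g5 stuck-at-0.
Only g2 stuck-at-0 is consistent with every test.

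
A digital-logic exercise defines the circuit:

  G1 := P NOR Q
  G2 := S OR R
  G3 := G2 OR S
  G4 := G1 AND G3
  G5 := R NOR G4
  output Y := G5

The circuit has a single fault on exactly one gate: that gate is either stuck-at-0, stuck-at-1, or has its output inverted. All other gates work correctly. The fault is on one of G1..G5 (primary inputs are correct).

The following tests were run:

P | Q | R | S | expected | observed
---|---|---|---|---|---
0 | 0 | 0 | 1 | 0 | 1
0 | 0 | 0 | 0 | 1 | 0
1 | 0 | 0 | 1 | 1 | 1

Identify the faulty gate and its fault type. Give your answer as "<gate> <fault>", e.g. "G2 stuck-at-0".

G3 inverted output

Fault-free values for test 1 (P=0, Q=0, R=0, S=1): G1=1, G2=1, G3=1, G4=1, G5=0, giving Y=0. Observed 1.
Test 1: faults giving observed 1 are {G1 stuck-at-0, G1 inverted output, G3 stuck-at-0, G3 inverted output, G4 stuck-at-0, G4 inverted output, G5 stuck-at-1, G5 inverted output}.
Test 2 (P=0, Q=0, R=0, S=0): fault-free G1=1, G2=0, G3=0, G4=0, G5=1 → 1; observed 0. Eliminates G1 stuck-at-0, G1 inverted output, G3 stuck-at-0, G4 stuck-at-0, G5 stuck-at-1.
Test 3 (P=1, Q=0, R=0, S=1): fault-free G1=0, G2=1, G3=1, G4=0, G5=1 → 1; observed 1. Eliminates G4 inverted output, G5 inverted output.
Only G3 inverted output is consistent with every test.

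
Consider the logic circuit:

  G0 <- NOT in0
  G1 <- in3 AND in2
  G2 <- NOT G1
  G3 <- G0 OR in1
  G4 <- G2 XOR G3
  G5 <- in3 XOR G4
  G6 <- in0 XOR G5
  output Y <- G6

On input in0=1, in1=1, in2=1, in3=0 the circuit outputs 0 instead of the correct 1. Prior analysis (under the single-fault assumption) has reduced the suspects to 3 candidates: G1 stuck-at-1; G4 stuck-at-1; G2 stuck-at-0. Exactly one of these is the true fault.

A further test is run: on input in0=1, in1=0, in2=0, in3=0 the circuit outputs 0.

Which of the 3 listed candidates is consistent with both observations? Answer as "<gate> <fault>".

Evaluate each candidate on input in0=1, in1=0, in2=0, in3=0:
  G1 stuck-at-1: G0=0, G1=1 [stuck-at-1], G2=0, G3=0, G4=0, G5=0, G6=1 → 1 — eliminated
  G4 stuck-at-1: G0=0, G1=0, G2=1, G3=0, G4=1 [stuck-at-1], G5=1, G6=0 → 0 — matches
  G2 stuck-at-0: G0=0, G1=0, G2=0 [stuck-at-0], G3=0, G4=0, G5=0, G6=1 → 1 — eliminated
Only G4 stuck-at-1 reproduces the observed 0.

G4 stuck-at-1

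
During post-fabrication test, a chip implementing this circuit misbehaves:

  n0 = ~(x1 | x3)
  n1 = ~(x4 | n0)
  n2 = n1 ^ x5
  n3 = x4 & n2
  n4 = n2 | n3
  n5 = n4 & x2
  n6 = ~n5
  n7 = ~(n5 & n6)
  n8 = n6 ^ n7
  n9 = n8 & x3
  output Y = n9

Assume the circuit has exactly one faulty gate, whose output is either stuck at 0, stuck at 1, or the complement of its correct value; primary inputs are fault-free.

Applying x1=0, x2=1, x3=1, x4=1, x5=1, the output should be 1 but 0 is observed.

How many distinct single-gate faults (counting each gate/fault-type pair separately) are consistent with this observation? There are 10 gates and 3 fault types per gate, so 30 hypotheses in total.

Fault-free: n0=0, n1=0, n2=1, n3=1, n4=1, n5=1, n6=0, n7=1, n8=1, n9=1 → 1. Observed 0.
  n0: none of the 3 fault types match ✗
  n1: stuck-at-1, inverted output ✓; others ✗
  n2: stuck-at-0, inverted output ✓; others ✗
  n3: none of the 3 fault types match ✗
  n4: stuck-at-0, inverted output ✓; others ✗
  n5: stuck-at-0, inverted output ✓; others ✗
  n6: none of the 3 fault types match ✗
  n7: stuck-at-0, inverted output ✓; others ✗
  n8: stuck-at-0, inverted output ✓; others ✗
  n9: stuck-at-0, inverted output ✓; others ✗
Consistent faults: {n1 stuck-at-1, n1 inverted output, n2 stuck-at-0, n2 inverted output, n4 stuck-at-0, n4 inverted output, n5 stuck-at-0, n5 inverted output, n7 stuck-at-0, n7 inverted output, n8 stuck-at-0, n8 inverted output, n9 stuck-at-0, n9 inverted output} — 14 in all.

14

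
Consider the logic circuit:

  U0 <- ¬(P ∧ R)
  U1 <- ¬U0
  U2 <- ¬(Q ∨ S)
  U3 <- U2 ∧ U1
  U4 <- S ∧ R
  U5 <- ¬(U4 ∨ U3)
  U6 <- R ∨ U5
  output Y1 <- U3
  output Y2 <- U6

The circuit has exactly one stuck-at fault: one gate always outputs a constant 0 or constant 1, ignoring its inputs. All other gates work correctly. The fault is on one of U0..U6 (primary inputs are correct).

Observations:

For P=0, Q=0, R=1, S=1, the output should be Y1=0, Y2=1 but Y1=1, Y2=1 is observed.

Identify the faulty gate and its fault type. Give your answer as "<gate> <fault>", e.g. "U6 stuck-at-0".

U3 stuck-at-1

Fault-free values for test 1 (P=0, Q=0, R=1, S=1): U0=1, U1=0, U2=0, U3=0, U4=1, U5=0, U6=1, giving Y1=0, Y2=1. Observed Y1=1, Y2=1.
Test 1: faults giving observed Y1=1, Y2=1 are {U3 stuck-at-1}.
Only U3 stuck-at-1 is consistent with every test.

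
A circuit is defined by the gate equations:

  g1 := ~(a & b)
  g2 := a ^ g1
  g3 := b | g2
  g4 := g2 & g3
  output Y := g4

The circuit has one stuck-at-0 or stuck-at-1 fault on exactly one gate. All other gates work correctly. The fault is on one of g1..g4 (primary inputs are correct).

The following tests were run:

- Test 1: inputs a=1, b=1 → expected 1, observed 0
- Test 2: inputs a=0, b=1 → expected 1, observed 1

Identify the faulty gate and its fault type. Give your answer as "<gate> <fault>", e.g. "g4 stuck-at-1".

g1 stuck-at-1

Fault-free values for test 1 (a=1, b=1): g1=0, g2=1, g3=1, g4=1, giving Y=1. Observed 0.
Test 1: faults giving observed 0 are {g1 stuck-at-1, g2 stuck-at-0, g3 stuck-at-0, g4 stuck-at-0}.
Test 2 (a=0, b=1): fault-free g1=1, g2=1, g3=1, g4=1 → 1; observed 1. Eliminates g2 stuck-at-0, g3 stuck-at-0, g4 stuck-at-0.
Only g1 stuck-at-1 is consistent with every test.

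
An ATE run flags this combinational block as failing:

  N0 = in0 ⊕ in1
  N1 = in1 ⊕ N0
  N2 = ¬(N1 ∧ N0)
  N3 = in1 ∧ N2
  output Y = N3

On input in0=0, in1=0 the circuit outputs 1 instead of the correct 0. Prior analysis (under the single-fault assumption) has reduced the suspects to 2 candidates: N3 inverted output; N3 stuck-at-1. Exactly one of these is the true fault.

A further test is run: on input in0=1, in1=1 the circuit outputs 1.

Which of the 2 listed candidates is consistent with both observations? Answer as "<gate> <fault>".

Evaluate each candidate on input in0=1, in1=1:
  N3 inverted output: N0=0, N1=1, N2=1, N3=0 [inverted output] → 0 — eliminated
  N3 stuck-at-1: N0=0, N1=1, N2=1, N3=1 [stuck-at-1] → 1 — matches
Only N3 stuck-at-1 reproduces the observed 1.

N3 stuck-at-1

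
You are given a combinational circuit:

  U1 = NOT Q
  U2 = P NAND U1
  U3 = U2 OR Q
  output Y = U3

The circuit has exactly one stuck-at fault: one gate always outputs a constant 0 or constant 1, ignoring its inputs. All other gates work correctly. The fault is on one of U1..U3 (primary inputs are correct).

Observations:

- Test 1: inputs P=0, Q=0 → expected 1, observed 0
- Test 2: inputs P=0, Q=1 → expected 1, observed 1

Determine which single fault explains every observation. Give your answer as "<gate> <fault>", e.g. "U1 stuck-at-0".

Fault-free values for test 1 (P=0, Q=0): U1=1, U2=1, U3=1, giving Y=1. Observed 0.
Test 1: faults giving observed 0 are {U2 stuck-at-0, U3 stuck-at-0}.
Test 2 (P=0, Q=1): fault-free U1=0, U2=1, U3=1 → 1; observed 1. Eliminates U3 stuck-at-0.
Only U2 stuck-at-0 is consistent with every test.

U2 stuck-at-0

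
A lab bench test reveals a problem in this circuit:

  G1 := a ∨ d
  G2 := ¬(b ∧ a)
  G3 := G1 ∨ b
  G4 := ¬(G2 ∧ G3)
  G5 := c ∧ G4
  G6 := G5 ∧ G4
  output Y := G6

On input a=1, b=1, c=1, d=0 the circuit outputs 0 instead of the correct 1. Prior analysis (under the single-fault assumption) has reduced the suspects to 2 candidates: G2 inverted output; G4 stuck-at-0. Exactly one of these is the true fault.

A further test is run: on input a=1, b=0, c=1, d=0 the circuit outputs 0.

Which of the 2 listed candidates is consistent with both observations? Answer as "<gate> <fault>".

G4 stuck-at-0

Evaluate each candidate on input a=1, b=0, c=1, d=0:
  G2 inverted output: G1=1, G2=0 [inverted output], G3=1, G4=1, G5=1, G6=1 → 1 — eliminated
  G4 stuck-at-0: G1=1, G2=1, G3=1, G4=0 [stuck-at-0], G5=0, G6=0 → 0 — matches
Only G4 stuck-at-0 reproduces the observed 0.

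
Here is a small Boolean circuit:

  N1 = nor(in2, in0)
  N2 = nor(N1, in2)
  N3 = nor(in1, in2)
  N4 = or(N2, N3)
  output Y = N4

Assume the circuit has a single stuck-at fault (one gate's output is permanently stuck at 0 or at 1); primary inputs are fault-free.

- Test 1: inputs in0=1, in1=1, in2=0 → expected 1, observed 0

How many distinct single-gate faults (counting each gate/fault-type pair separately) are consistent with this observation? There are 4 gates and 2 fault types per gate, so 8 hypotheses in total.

3

Fault-free: N1=0, N2=1, N3=0, N4=1 → 1. Observed 0.
  N1 stuck-at-0: output 1 ✗
  N1 stuck-at-1: output 0 ✓
  N2 stuck-at-0: output 0 ✓
  N2 stuck-at-1: output 1 ✗
  N3 stuck-at-0: output 1 ✗
  N3 stuck-at-1: output 1 ✗
  N4 stuck-at-0: output 0 ✓
  N4 stuck-at-1: output 1 ✗
Consistent faults: {N1 stuck-at-1, N2 stuck-at-0, N4 stuck-at-0} — 3 in all.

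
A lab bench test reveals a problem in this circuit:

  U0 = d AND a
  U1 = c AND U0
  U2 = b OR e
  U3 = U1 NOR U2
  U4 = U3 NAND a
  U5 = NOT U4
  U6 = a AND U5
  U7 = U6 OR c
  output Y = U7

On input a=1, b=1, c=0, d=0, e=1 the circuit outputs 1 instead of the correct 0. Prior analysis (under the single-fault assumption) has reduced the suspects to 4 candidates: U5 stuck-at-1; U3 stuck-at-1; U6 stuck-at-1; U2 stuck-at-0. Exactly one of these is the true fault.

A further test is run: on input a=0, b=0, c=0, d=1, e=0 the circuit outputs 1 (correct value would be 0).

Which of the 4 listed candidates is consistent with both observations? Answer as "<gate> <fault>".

U6 stuck-at-1

Evaluate each candidate on input a=0, b=0, c=0, d=1, e=0:
  U5 stuck-at-1: U0=0, U1=0, U2=0, U3=1, U4=1, U5=1 [stuck-at-1], U6=0, U7=0 → 0 — eliminated
  U3 stuck-at-1: U0=0, U1=0, U2=0, U3=1 [stuck-at-1], U4=1, U5=0, U6=0, U7=0 → 0 — eliminated
  U6 stuck-at-1: U0=0, U1=0, U2=0, U3=1, U4=1, U5=0, U6=1 [stuck-at-1], U7=1 → 1 — matches
  U2 stuck-at-0: U0=0, U1=0, U2=0 [stuck-at-0], U3=1, U4=1, U5=0, U6=0, U7=0 → 0 — eliminated
Only U6 stuck-at-1 reproduces the observed 1.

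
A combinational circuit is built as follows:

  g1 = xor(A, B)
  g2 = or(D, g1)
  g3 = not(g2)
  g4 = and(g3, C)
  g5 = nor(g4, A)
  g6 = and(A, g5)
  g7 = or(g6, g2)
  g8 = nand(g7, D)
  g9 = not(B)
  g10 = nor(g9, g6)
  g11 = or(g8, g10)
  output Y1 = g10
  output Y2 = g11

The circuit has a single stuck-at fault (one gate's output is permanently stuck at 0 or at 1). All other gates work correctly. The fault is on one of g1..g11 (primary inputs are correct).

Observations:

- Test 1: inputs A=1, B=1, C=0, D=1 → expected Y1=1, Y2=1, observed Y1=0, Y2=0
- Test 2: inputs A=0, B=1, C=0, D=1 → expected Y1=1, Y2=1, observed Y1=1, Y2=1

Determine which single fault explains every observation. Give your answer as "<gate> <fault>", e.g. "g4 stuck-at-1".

g5 stuck-at-1

Fault-free values for test 1 (A=1, B=1, C=0, D=1): g1=0, g2=1, g3=0, g4=0, g5=0, g6=0, g7=1, g8=0, g9=0, g10=1, g11=1, giving Y1=1, Y2=1. Observed Y1=0, Y2=0.
Test 1: faults giving observed Y1=0, Y2=0 are {g5 stuck-at-1, g6 stuck-at-1, g9 stuck-at-1, g10 stuck-at-0}.
Test 2 (A=0, B=1, C=0, D=1): fault-free g1=1, g2=1, g3=0, g4=0, g5=1, g6=0, g7=1, g8=0, g9=0, g10=1, g11=1 → Y1=1, Y2=1; observed Y1=1, Y2=1. Eliminates g6 stuck-at-1, g9 stuck-at-1, g10 stuck-at-0.
Only g5 stuck-at-1 is consistent with every test.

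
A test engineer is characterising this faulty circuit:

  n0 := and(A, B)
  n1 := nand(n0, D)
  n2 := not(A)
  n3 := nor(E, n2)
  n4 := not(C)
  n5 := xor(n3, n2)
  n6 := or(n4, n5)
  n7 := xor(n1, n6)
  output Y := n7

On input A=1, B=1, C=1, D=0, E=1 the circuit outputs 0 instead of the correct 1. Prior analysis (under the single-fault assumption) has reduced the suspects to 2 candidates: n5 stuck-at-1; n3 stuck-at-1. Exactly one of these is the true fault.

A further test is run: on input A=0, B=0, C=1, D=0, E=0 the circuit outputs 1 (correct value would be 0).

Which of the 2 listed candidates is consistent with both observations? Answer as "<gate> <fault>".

n3 stuck-at-1

Evaluate each candidate on input A=0, B=0, C=1, D=0, E=0:
  n5 stuck-at-1: n0=0, n1=1, n2=1, n3=0, n4=0, n5=1 [stuck-at-1], n6=1, n7=0 → 0 — eliminated
  n3 stuck-at-1: n0=0, n1=1, n2=1, n3=1 [stuck-at-1], n4=0, n5=0, n6=0, n7=1 → 1 — matches
Only n3 stuck-at-1 reproduces the observed 1.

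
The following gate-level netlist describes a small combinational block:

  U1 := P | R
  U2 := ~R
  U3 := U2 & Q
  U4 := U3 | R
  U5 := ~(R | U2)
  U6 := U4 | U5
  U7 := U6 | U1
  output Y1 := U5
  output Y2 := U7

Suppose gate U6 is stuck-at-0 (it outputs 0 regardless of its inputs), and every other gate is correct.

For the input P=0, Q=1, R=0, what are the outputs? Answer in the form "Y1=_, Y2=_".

Y1=0, Y2=0

Propagate with U6 forced: U1=0, U2=1, U3=1, U4=1, U5=0, U6=0 [stuck-at-0], U7=0.
So the outputs are Y1=0, Y2=0. (Without the fault they would be Y1=0, Y2=1.)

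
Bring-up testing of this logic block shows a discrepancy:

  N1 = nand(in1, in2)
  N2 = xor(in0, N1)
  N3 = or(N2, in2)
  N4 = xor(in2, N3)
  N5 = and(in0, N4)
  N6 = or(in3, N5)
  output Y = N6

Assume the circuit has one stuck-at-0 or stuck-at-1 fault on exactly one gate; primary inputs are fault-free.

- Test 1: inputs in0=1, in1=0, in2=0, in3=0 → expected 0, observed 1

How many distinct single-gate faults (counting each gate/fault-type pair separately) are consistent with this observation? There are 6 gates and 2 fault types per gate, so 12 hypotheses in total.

Fault-free: N1=1, N2=0, N3=0, N4=0, N5=0, N6=0 → 0. Observed 1.
  N1 stuck-at-0: output 1 ✓
  N1 stuck-at-1: output 0 ✗
  N2 stuck-at-0: output 0 ✗
  N2 stuck-at-1: output 1 ✓
  N3 stuck-at-0: output 0 ✗
  N3 stuck-at-1: output 1 ✓
  N4 stuck-at-0: output 0 ✗
  N4 stuck-at-1: output 1 ✓
  N5 stuck-at-0: output 0 ✗
  N5 stuck-at-1: output 1 ✓
  N6 stuck-at-0: output 0 ✗
  N6 stuck-at-1: output 1 ✓
Consistent faults: {N1 stuck-at-0, N2 stuck-at-1, N3 stuck-at-1, N4 stuck-at-1, N5 stuck-at-1, N6 stuck-at-1} — 6 in all.

6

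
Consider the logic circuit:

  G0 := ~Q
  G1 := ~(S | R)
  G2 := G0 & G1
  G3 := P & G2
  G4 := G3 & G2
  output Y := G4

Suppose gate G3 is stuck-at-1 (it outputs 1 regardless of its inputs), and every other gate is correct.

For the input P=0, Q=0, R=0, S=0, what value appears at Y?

Propagate with G3 forced: G0=1, G1=1, G2=1, G3=1 [stuck-at-1], G4=1.
So Y = 1. (Without the fault it would be 0.)

1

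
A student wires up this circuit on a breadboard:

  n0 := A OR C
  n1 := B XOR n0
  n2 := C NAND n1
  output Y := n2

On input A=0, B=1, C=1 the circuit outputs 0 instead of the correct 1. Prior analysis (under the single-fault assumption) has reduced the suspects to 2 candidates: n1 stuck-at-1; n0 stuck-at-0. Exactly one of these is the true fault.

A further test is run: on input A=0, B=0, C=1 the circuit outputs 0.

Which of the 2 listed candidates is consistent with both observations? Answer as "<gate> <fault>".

Evaluate each candidate on input A=0, B=0, C=1:
  n1 stuck-at-1: n0=1, n1=1 [stuck-at-1], n2=0 → 0 — matches
  n0 stuck-at-0: n0=0 [stuck-at-0], n1=0, n2=1 → 1 — eliminated
Only n1 stuck-at-1 reproduces the observed 0.

n1 stuck-at-1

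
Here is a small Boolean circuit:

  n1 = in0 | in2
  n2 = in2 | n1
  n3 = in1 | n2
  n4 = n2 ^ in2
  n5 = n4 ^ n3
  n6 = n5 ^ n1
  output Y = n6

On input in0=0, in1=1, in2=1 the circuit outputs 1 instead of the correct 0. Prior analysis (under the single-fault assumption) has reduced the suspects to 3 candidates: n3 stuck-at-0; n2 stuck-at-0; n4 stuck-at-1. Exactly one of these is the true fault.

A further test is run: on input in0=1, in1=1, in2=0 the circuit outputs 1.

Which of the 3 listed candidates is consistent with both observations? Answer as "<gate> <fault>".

n4 stuck-at-1

Evaluate each candidate on input in0=1, in1=1, in2=0:
  n3 stuck-at-0: n1=1, n2=1, n3=0 [stuck-at-0], n4=1, n5=1, n6=0 → 0 — eliminated
  n2 stuck-at-0: n1=1, n2=0 [stuck-at-0], n3=1, n4=0, n5=1, n6=0 → 0 — eliminated
  n4 stuck-at-1: n1=1, n2=1, n3=1, n4=1 [stuck-at-1], n5=0, n6=1 → 1 — matches
Only n4 stuck-at-1 reproduces the observed 1.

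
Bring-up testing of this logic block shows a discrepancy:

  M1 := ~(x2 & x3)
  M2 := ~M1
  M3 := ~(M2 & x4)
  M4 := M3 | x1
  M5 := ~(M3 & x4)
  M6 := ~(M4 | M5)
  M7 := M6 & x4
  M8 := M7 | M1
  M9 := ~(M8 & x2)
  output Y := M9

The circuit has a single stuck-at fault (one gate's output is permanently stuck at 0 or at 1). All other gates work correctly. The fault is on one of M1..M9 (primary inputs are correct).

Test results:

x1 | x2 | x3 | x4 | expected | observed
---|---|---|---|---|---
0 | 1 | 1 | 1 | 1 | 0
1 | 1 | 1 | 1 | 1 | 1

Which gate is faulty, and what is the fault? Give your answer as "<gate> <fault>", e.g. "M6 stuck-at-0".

M5 stuck-at-0

Fault-free values for test 1 (x1=0, x2=1, x3=1, x4=1): M1=0, M2=1, M3=0, M4=0, M5=1, M6=0, M7=0, M8=0, M9=1, giving Y=1. Observed 0.
Test 1: faults giving observed 0 are {M1 stuck-at-1, M5 stuck-at-0, M6 stuck-at-1, M7 stuck-at-1, M8 stuck-at-1, M9 stuck-at-0}.
Test 2 (x1=1, x2=1, x3=1, x4=1): fault-free M1=0, M2=1, M3=0, M4=1, M5=1, M6=0, M7=0, M8=0, M9=1 → 1; observed 1. Eliminates M1 stuck-at-1, M6 stuck-at-1, M7 stuck-at-1, M8 stuck-at-1, M9 stuck-at-0.
Only M5 stuck-at-0 is consistent with every test.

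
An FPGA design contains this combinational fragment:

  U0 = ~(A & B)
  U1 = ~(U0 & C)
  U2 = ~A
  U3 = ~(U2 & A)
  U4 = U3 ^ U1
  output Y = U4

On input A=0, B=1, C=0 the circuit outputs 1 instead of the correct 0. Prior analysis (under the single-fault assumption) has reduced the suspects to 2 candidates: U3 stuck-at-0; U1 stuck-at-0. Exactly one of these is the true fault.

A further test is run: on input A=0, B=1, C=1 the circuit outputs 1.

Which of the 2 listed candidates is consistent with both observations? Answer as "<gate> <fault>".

U1 stuck-at-0

Evaluate each candidate on input A=0, B=1, C=1:
  U3 stuck-at-0: U0=1, U1=0, U2=1, U3=0 [stuck-at-0], U4=0 → 0 — eliminated
  U1 stuck-at-0: U0=1, U1=0 [stuck-at-0], U2=1, U3=1, U4=1 → 1 — matches
Only U1 stuck-at-0 reproduces the observed 1.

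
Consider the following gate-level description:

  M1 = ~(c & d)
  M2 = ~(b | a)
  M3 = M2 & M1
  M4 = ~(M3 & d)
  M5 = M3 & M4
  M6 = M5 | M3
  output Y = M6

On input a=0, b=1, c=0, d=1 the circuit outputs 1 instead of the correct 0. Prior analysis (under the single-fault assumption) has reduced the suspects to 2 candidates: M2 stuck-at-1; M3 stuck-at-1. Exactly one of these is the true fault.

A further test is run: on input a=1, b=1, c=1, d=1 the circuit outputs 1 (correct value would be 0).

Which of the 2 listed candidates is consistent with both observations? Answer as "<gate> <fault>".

M3 stuck-at-1

Evaluate each candidate on input a=1, b=1, c=1, d=1:
  M2 stuck-at-1: M1=0, M2=1 [stuck-at-1], M3=0, M4=1, M5=0, M6=0 → 0 — eliminated
  M3 stuck-at-1: M1=0, M2=0, M3=1 [stuck-at-1], M4=0, M5=0, M6=1 → 1 — matches
Only M3 stuck-at-1 reproduces the observed 1.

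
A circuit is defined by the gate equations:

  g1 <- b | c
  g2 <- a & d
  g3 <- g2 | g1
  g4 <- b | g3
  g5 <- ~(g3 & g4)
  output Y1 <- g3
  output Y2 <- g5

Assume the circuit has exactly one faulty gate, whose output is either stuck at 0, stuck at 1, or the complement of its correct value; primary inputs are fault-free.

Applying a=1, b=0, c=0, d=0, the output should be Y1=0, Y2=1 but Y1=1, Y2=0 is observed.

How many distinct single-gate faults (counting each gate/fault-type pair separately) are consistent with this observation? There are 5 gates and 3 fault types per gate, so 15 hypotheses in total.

6

Fault-free: g1=0, g2=0, g3=0, g4=0, g5=1 → Y1=0, Y2=1. Observed Y1=1, Y2=0.
  g1: stuck-at-1, inverted output ✓; others ✗
  g2: stuck-at-1, inverted output ✓; others ✗
  g3: stuck-at-1, inverted output ✓; others ✗
  g4: none of the 3 fault types match ✗
  g5: none of the 3 fault types match ✗
Consistent faults: {g1 stuck-at-1, g1 inverted output, g2 stuck-at-1, g2 inverted output, g3 stuck-at-1, g3 inverted output} — 6 in all.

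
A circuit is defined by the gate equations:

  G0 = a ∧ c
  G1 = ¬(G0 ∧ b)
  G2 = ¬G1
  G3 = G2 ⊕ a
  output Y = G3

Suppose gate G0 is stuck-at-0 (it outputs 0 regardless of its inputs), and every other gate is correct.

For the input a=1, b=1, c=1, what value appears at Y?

Propagate with G0 forced: G0=0 [stuck-at-0], G1=1, G2=0, G3=1.
So Y = 1. (Without the fault it would be 0.)

1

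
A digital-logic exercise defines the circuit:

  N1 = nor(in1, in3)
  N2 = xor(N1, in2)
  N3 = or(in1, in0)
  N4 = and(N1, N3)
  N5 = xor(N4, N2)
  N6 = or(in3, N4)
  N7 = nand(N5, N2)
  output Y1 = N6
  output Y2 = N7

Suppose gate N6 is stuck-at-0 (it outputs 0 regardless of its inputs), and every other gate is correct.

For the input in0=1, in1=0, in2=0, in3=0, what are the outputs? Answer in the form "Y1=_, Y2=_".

Y1=0, Y2=1

Propagate with N6 forced: N1=1, N2=1, N3=1, N4=1, N5=0, N6=0 [stuck-at-0], N7=1.
So the outputs are Y1=0, Y2=1. (Without the fault they would be Y1=1, Y2=1.)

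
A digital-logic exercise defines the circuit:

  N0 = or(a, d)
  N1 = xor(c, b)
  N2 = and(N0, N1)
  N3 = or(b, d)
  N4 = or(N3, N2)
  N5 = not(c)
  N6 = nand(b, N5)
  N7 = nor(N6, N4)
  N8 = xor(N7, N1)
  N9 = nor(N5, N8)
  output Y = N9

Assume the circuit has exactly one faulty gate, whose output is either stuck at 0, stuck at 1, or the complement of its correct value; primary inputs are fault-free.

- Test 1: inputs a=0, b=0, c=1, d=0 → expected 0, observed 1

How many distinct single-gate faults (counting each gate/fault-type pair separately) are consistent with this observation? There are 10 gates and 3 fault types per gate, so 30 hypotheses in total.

Fault-free: N0=0, N1=1, N2=0, N3=0, N4=0, N5=0, N6=1, N7=0, N8=1, N9=0 → 0. Observed 1.
  N0: none of the 3 fault types match ✗
  N1: stuck-at-0, inverted output ✓; others ✗
  N2: none of the 3 fault types match ✗
  N3: none of the 3 fault types match ✗
  N4: none of the 3 fault types match ✗
  N5: none of the 3 fault types match ✗
  N6: stuck-at-0, inverted output ✓; others ✗
  N7: stuck-at-1, inverted output ✓; others ✗
  N8: stuck-at-0, inverted output ✓; others ✗
  N9: stuck-at-1, inverted output ✓; others ✗
Consistent faults: {N1 stuck-at-0, N1 inverted output, N6 stuck-at-0, N6 inverted output, N7 stuck-at-1, N7 inverted output, N8 stuck-at-0, N8 inverted output, N9 stuck-at-1, N9 inverted output} — 10 in all.

10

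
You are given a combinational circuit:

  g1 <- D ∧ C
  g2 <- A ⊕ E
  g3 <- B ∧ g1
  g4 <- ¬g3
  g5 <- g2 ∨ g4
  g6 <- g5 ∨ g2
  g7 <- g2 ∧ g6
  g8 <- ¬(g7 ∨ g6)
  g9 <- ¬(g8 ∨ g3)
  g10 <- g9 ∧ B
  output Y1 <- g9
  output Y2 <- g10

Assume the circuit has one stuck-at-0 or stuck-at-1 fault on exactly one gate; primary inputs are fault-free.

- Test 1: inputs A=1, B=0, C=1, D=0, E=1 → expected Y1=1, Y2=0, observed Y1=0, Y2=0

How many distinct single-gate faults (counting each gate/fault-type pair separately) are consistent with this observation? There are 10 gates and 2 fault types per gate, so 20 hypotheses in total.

6

Fault-free: g1=0, g2=0, g3=0, g4=1, g5=1, g6=1, g7=0, g8=0, g9=1, g10=0 → Y1=1, Y2=0. Observed Y1=0, Y2=0.
  g1: none of the 2 fault types match ✗
  g2: none of the 2 fault types match ✗
  g3: stuck-at-1 ✓; others ✗
  g4: stuck-at-0 ✓; others ✗
  g5: stuck-at-0 ✓; others ✗
  g6: stuck-at-0 ✓; others ✗
  g7: none of the 2 fault types match ✗
  g8: stuck-at-1 ✓; others ✗
  g9: stuck-at-0 ✓; others ✗
  g10: none of the 2 fault types match ✗
Consistent faults: {g3 stuck-at-1, g4 stuck-at-0, g5 stuck-at-0, g6 stuck-at-0, g8 stuck-at-1, g9 stuck-at-0} — 6 in all.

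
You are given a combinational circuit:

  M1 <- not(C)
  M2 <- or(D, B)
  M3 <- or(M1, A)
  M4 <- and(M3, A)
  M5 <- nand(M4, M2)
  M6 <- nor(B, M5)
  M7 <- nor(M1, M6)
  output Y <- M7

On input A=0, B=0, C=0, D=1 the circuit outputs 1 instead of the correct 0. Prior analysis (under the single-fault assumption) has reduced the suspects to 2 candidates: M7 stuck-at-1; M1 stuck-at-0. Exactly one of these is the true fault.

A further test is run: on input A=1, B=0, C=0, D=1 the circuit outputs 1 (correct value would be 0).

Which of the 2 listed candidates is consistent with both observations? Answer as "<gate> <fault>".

M7 stuck-at-1

Evaluate each candidate on input A=1, B=0, C=0, D=1:
  M7 stuck-at-1: M1=1, M2=1, M3=1, M4=1, M5=0, M6=1, M7=1 [stuck-at-1] → 1 — matches
  M1 stuck-at-0: M1=0 [stuck-at-0], M2=1, M3=1, M4=1, M5=0, M6=1, M7=0 → 0 — eliminated
Only M7 stuck-at-1 reproduces the observed 1.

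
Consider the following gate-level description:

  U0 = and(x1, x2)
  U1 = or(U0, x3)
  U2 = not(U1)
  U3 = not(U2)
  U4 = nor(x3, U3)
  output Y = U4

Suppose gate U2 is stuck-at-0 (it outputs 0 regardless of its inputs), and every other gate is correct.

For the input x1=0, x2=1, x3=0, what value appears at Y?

Propagate with U2 forced: U0=0, U1=0, U2=0 [stuck-at-0], U3=1, U4=0.
So Y = 0. (Without the fault it would be 1.)

0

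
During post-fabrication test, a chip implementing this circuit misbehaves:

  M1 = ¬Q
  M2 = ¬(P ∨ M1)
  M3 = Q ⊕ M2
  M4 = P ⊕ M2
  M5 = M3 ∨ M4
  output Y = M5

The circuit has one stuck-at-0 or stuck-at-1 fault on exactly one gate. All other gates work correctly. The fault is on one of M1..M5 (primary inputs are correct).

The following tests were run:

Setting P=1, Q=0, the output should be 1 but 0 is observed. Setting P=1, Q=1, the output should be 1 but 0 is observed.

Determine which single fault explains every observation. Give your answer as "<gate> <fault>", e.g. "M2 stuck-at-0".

M5 stuck-at-0

Fault-free values for test 1 (P=1, Q=0): M1=1, M2=0, M3=0, M4=1, M5=1, giving Y=1. Observed 0.
Test 1: faults giving observed 0 are {M4 stuck-at-0, M5 stuck-at-0}.
Test 2 (P=1, Q=1): fault-free M1=0, M2=0, M3=1, M4=1, M5=1 → 1; observed 0. Eliminates M4 stuck-at-0.
Only M5 stuck-at-0 is consistent with every test.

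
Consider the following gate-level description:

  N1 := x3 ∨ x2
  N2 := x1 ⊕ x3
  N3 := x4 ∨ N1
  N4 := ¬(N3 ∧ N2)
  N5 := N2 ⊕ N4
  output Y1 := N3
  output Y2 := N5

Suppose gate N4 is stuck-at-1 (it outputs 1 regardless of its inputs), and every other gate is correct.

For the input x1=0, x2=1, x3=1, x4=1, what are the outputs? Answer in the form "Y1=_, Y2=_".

Propagate with N4 forced: N1=1, N2=1, N3=1, N4=1 [stuck-at-1], N5=0.
So the outputs are Y1=1, Y2=0. (Without the fault they would be Y1=1, Y2=1.)

Y1=1, Y2=0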